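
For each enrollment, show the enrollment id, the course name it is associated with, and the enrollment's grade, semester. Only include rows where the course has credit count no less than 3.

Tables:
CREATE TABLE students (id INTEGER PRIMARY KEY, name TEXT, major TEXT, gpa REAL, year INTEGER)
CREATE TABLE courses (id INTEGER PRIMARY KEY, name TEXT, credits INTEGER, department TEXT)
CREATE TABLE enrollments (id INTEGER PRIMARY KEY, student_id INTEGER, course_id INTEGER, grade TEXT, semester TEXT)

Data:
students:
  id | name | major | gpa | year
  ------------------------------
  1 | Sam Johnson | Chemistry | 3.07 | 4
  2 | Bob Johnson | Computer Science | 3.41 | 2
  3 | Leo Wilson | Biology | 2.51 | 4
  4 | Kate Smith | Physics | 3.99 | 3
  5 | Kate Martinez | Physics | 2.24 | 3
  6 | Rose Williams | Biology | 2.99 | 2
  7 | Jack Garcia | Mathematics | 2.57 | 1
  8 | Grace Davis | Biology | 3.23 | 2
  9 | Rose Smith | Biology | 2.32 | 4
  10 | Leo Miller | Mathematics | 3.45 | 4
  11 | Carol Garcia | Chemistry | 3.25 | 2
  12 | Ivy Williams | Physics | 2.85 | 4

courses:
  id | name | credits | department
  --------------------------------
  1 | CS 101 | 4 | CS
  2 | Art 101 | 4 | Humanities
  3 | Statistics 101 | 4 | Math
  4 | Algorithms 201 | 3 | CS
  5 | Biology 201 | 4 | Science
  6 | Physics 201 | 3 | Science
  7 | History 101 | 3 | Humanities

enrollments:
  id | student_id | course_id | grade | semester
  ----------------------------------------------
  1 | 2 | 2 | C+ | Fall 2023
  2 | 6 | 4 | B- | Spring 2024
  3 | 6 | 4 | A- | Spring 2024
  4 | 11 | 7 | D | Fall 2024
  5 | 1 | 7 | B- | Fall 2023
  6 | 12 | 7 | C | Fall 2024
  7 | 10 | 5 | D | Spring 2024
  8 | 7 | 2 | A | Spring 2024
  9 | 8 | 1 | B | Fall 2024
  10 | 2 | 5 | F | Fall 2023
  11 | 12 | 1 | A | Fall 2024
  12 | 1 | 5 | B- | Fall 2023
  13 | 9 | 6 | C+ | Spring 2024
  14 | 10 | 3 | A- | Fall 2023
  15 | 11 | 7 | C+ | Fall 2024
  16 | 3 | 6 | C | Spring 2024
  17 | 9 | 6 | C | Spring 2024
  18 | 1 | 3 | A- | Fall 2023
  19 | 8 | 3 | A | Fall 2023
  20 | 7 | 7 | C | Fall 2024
SELECT c.id, p.name AS course, c.grade, c.semester FROM enrollments c JOIN courses p ON c.course_id = p.id WHERE p.credits >= 3

Execution result:
id | course | grade | semester
1 | Art 101 | C+ | Fall 2023
2 | Algorithms 201 | B- | Spring 2024
3 | Algorithms 201 | A- | Spring 2024
4 | History 101 | D | Fall 2024
5 | History 101 | B- | Fall 2023
6 | History 101 | C | Fall 2024
7 | Biology 201 | D | Spring 2024
8 | Art 101 | A | Spring 2024
9 | CS 101 | B | Fall 2024
10 | Biology 201 | F | Fall 2023
11 | CS 101 | A | Fall 2024
12 | Biology 201 | B- | Fall 2023
13 | Physics 201 | C+ | Spring 2024
14 | Statistics 101 | A- | Fall 2023
15 | History 101 | C+ | Fall 2024
16 | Physics 201 | C | Spring 2024
17 | Physics 201 | C | Spring 2024
18 | Statistics 101 | A- | Fall 2023
19 | Statistics 101 | A | Fall 2023
20 | History 101 | C | Fall 2024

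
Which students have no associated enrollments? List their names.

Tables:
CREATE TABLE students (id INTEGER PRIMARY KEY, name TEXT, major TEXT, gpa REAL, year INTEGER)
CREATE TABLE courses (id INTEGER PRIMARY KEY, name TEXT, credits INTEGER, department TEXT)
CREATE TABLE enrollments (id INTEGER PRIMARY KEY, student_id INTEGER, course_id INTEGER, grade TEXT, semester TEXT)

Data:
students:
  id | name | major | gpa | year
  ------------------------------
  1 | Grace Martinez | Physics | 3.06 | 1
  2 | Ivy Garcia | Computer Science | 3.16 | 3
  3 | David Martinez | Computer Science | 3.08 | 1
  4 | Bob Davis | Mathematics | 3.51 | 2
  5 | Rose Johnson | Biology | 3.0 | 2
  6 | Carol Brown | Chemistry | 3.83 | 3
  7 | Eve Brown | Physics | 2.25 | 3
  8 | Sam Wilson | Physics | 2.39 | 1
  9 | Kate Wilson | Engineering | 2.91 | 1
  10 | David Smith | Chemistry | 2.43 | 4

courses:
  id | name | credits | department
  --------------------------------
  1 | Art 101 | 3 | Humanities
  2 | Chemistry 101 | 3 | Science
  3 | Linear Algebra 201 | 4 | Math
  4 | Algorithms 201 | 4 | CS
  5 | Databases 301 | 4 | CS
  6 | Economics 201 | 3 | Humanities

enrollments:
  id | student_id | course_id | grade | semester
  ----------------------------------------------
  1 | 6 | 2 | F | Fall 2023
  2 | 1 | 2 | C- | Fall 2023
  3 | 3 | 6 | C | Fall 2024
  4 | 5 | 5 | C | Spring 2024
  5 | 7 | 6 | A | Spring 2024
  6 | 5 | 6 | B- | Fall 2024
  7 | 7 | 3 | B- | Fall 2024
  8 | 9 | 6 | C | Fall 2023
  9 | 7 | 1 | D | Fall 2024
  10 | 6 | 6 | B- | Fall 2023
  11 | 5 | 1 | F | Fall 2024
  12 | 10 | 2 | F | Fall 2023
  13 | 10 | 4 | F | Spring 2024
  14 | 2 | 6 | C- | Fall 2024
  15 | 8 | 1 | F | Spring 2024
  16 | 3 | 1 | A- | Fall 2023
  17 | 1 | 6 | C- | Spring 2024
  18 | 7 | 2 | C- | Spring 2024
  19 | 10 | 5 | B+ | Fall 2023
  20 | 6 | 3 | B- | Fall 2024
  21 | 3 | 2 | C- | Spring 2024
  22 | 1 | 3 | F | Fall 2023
SELECT p.name FROM students p LEFT JOIN enrollments c ON c.student_id = p.id WHERE c.id IS NULL

Execution result:
Bob Davis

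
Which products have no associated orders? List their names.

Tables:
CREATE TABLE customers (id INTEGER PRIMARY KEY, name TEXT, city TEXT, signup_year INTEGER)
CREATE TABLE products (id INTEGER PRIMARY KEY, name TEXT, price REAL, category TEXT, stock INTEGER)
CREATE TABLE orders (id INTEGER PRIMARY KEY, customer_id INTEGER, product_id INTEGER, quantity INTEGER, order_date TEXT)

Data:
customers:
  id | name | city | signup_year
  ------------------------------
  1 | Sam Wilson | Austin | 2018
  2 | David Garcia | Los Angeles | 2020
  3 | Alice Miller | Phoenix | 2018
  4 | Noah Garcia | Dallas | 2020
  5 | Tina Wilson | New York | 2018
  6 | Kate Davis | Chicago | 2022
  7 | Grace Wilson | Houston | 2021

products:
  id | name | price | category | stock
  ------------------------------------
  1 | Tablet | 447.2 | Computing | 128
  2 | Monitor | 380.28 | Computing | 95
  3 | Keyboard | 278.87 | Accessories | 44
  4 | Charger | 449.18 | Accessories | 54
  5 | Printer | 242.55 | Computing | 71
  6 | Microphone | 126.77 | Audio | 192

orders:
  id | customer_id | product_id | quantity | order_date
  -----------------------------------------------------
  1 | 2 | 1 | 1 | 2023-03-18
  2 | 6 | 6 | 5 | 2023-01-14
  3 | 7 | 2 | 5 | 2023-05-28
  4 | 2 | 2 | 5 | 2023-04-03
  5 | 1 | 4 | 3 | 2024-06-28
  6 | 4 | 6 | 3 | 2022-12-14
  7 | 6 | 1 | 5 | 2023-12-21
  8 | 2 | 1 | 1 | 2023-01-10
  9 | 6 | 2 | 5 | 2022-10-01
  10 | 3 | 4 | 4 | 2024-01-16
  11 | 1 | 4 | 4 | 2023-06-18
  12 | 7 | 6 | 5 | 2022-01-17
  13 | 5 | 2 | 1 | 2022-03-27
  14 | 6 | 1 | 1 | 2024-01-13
SELECT p.name FROM products p LEFT JOIN orders c ON c.product_id = p.id WHERE c.id IS NULL

Execution result:
name
Keyboard
Printer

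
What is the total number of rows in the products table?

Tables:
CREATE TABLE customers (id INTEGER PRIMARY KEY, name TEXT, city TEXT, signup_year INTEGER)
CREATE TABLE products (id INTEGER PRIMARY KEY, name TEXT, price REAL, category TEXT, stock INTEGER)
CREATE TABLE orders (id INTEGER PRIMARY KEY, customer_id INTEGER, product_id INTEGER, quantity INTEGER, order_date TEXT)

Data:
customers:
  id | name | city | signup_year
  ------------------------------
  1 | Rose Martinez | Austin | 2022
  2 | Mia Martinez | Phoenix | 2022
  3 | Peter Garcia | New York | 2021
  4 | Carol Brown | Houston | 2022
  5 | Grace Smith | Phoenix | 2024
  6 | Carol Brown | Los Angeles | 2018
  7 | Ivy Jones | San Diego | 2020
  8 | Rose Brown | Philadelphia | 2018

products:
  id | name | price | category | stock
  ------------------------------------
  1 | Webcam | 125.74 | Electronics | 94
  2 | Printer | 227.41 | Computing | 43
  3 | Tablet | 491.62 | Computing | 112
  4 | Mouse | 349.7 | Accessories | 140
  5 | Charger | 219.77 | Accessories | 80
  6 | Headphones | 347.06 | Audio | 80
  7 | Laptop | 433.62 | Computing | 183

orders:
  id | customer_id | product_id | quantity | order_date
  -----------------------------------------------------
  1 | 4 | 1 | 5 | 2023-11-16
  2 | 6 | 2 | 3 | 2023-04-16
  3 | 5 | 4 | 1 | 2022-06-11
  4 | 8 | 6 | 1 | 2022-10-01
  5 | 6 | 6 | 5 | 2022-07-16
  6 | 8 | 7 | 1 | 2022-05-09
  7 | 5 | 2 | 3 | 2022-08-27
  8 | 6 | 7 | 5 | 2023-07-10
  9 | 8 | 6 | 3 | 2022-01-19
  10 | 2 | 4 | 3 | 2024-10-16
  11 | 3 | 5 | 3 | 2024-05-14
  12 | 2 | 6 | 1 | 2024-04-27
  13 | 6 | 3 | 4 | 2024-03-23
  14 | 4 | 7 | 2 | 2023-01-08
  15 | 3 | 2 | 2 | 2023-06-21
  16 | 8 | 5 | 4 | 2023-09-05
SELECT COUNT(*) FROM products

Execution result:
7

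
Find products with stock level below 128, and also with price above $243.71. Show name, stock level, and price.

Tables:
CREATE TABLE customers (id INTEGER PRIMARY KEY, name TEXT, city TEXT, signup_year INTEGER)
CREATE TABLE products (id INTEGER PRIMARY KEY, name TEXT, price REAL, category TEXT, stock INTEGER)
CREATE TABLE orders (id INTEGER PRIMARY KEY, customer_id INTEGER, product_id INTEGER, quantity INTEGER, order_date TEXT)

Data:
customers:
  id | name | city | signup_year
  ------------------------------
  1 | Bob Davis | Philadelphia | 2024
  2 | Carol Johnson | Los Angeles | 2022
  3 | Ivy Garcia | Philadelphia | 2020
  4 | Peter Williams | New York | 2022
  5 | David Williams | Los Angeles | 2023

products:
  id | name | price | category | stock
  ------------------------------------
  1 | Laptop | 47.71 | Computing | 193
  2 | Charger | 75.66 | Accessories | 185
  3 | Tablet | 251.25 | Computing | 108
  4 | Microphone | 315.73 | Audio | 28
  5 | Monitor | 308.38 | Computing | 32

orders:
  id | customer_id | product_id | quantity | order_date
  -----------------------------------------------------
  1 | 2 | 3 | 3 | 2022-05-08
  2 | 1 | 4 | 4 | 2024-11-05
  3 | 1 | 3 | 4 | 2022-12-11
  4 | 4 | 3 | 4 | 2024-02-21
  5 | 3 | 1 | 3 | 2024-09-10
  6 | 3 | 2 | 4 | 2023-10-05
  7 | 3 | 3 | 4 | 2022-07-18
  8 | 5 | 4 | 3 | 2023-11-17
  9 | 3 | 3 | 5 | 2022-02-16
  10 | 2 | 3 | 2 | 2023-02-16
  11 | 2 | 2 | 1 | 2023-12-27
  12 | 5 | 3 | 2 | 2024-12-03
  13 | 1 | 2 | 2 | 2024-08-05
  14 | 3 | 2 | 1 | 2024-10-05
SELECT name, stock, price FROM products WHERE stock < 128 AND price > 243.71

Execution result:
name | stock | price
Tablet | 108 | 251.25
Microphone | 28 | 315.73
Monitor | 32 | 308.38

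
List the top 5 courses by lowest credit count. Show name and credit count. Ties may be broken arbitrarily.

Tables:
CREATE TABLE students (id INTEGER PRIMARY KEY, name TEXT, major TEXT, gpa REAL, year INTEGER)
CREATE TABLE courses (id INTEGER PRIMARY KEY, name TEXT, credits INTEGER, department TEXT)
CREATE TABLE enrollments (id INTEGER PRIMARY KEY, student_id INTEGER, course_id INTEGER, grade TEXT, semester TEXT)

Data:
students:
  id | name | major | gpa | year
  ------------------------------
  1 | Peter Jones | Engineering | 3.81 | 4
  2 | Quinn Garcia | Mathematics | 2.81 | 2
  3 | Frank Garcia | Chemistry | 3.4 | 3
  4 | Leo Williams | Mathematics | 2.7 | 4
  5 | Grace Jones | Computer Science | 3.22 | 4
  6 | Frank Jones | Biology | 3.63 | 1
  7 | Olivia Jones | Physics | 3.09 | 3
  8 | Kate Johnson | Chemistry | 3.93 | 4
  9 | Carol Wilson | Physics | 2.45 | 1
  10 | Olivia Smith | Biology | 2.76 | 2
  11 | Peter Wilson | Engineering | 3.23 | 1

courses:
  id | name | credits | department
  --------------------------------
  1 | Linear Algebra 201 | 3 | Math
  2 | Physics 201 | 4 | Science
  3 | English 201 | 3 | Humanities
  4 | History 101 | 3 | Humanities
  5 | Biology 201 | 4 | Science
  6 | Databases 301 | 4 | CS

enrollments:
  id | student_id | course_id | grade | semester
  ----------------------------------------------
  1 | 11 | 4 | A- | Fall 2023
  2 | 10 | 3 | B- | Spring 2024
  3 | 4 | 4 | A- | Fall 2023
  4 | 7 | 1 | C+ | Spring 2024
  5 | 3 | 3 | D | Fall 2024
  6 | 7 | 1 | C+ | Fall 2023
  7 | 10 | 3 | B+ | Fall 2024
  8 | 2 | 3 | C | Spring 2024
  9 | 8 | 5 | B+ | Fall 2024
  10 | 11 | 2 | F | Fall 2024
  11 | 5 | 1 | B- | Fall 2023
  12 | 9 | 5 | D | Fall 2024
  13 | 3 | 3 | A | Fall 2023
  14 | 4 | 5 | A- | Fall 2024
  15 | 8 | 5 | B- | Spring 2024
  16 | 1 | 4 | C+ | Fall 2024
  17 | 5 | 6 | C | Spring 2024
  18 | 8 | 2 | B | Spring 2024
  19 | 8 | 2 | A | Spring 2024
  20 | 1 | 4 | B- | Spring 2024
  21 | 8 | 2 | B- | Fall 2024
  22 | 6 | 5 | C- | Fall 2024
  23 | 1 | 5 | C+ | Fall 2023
SELECT name, credits FROM courses ORDER BY credits ASC LIMIT 5

Execution result:
name | credits
Linear Algebra 201 | 3
English 201 | 3
History 101 | 3
Physics 201 | 4
Biology 201 | 4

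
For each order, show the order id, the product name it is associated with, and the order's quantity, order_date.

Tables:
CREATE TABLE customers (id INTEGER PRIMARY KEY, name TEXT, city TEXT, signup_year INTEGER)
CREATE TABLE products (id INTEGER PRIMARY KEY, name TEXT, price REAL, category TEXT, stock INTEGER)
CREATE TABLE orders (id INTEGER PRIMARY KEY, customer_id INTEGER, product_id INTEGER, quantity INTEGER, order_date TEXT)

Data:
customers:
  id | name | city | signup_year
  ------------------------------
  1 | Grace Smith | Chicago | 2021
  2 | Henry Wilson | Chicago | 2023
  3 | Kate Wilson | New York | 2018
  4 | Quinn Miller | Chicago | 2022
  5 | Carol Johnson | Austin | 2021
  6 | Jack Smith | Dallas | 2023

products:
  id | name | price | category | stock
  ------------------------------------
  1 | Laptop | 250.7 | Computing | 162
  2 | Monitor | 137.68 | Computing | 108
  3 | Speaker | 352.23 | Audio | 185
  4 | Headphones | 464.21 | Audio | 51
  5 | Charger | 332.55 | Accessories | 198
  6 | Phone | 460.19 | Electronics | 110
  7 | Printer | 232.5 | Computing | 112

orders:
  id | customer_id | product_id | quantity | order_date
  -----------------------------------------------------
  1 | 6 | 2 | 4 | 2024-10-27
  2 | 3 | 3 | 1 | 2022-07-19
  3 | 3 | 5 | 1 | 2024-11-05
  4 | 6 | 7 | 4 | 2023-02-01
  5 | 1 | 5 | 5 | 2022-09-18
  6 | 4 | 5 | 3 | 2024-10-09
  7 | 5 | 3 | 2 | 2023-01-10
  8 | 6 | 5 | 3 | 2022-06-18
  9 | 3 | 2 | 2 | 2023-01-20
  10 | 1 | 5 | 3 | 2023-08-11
SELECT c.id, p.name AS product, c.quantity, c.order_date FROM orders c JOIN products p ON c.product_id = p.id

Execution result:
id | product | quantity | order_date
1 | Monitor | 4 | 2024-10-27
2 | Speaker | 1 | 2022-07-19
3 | Charger | 1 | 2024-11-05
4 | Printer | 4 | 2023-02-01
5 | Charger | 5 | 2022-09-18
6 | Charger | 3 | 2024-10-09
7 | Speaker | 2 | 2023-01-10
8 | Charger | 3 | 2022-06-18
9 | Monitor | 2 | 2023-01-20
10 | Charger | 3 | 2023-08-11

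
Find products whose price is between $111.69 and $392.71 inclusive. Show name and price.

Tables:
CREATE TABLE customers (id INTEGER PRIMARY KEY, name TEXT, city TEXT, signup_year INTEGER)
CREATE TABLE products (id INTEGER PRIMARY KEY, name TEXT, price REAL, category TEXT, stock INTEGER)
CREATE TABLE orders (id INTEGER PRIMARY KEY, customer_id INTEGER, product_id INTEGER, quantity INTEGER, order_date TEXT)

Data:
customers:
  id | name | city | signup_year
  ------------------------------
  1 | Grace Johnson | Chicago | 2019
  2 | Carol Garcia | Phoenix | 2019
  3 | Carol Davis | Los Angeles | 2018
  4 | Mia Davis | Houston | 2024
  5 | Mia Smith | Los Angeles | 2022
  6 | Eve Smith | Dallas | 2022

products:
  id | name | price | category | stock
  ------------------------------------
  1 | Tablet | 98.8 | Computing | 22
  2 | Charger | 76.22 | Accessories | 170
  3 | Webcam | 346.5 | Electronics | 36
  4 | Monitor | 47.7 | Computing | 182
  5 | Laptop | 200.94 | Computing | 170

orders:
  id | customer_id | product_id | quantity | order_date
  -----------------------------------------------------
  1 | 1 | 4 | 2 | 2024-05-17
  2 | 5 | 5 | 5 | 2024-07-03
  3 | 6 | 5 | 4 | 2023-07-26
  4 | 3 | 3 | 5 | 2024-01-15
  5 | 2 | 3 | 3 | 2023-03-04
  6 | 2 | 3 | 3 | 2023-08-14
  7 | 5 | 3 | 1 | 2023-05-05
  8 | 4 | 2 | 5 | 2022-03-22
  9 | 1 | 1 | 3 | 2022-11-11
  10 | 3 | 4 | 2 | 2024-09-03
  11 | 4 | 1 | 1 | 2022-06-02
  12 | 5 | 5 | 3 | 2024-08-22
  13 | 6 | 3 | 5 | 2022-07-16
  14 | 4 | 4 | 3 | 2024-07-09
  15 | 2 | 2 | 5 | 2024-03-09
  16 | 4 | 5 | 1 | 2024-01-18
SELECT name, price FROM products WHERE price BETWEEN 111.69 AND 392.71

Execution result:
name | price
Webcam | 346.50
Laptop | 200.94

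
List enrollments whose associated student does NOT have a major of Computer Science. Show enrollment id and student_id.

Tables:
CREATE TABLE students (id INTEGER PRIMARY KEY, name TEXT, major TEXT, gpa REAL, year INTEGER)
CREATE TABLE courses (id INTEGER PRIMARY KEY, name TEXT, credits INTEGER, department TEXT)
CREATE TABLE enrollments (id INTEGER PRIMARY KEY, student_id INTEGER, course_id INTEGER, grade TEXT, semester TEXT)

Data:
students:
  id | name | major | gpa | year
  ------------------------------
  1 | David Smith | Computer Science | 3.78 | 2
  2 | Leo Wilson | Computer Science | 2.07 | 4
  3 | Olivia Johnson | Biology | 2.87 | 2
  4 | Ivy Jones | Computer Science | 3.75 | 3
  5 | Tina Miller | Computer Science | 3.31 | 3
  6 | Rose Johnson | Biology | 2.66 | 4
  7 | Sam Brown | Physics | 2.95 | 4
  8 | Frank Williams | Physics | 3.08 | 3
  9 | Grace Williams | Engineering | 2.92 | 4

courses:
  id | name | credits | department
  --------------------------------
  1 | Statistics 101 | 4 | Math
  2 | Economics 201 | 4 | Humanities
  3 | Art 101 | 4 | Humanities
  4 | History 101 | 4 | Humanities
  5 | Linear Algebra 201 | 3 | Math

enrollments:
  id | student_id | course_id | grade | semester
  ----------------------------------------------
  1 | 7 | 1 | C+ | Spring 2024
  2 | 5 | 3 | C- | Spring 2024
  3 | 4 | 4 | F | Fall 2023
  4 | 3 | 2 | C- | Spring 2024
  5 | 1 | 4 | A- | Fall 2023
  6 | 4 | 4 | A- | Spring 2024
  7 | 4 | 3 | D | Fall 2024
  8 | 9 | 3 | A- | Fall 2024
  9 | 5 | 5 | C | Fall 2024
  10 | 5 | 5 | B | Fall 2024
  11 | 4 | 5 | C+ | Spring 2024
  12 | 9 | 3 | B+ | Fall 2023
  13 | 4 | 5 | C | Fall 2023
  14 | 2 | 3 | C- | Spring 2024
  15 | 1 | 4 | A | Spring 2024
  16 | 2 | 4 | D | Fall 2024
SELECT id, student_id FROM enrollments WHERE student_id NOT IN (SELECT id FROM students WHERE major = 'Computer Science')

Execution result:
id | student_id
1 | 7
4 | 3
8 | 9
12 | 9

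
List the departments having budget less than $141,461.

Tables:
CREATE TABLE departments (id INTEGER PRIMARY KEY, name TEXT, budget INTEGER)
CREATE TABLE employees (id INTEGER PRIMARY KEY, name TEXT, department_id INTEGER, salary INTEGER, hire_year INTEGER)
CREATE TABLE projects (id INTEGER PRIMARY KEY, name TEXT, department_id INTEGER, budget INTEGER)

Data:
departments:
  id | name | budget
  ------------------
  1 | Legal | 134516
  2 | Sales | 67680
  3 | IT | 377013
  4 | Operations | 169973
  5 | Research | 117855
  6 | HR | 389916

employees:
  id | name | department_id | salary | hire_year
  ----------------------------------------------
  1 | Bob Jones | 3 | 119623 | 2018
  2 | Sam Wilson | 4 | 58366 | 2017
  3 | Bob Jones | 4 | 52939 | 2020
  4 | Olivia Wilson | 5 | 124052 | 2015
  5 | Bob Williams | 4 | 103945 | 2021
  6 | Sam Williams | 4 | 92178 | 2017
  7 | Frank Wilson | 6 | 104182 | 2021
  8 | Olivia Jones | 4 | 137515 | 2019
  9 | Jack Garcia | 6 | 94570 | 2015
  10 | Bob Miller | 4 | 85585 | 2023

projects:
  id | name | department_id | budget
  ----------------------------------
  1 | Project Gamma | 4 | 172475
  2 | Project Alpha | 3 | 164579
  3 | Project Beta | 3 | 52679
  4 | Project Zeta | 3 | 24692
SELECT name, budget FROM departments WHERE budget < 141461

Execution result:
name | budget
Legal | 134516
Sales | 67680
Research | 117855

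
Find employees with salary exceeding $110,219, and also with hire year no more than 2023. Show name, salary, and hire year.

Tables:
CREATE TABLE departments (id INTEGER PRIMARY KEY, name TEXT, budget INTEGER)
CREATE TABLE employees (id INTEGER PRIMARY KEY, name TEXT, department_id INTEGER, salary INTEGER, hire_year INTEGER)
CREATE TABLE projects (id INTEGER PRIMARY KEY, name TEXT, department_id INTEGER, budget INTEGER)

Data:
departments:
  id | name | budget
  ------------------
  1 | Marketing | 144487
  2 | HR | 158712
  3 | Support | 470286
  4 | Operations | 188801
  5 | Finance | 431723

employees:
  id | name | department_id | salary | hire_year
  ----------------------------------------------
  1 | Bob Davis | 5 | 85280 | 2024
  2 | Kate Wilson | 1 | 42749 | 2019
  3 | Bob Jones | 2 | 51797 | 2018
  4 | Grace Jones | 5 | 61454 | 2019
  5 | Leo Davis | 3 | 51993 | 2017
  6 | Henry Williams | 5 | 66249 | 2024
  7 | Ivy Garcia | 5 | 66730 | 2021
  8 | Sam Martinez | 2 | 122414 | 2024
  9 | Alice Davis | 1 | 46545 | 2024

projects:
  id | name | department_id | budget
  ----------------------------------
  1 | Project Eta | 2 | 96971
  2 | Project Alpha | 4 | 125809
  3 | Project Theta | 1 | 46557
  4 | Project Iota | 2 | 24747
SELECT name, salary, hire_year FROM employees WHERE salary > 110219 AND hire_year <= 2023

Execution result:
(no rows)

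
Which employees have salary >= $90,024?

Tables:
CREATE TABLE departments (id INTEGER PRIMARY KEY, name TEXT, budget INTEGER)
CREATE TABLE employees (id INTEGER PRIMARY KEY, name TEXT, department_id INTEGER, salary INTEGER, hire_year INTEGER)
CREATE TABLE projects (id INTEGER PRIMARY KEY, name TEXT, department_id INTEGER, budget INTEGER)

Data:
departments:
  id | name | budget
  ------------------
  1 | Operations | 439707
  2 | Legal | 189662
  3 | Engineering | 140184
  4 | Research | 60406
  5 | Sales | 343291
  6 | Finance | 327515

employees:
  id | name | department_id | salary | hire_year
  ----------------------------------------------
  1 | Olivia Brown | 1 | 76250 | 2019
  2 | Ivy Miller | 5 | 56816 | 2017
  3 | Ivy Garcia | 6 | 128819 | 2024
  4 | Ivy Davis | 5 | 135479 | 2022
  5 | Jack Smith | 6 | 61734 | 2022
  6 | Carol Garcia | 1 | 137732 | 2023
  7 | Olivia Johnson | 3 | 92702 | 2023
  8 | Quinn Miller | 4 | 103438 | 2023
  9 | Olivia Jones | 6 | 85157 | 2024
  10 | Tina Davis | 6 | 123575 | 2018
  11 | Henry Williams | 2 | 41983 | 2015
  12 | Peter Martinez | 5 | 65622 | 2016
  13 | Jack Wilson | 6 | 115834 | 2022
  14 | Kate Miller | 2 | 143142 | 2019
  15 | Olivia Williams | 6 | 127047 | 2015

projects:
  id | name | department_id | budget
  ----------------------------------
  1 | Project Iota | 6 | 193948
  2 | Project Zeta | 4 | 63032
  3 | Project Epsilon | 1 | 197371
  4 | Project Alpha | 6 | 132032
SELECT name, salary FROM employees WHERE salary >= 90024

Execution result:
name | salary
Ivy Garcia | 128819
Ivy Davis | 135479
Carol Garcia | 137732
Olivia Johnson | 92702
Quinn Miller | 103438
Tina Davis | 123575
Jack Wilson | 115834
Kate Miller | 143142
Olivia Williams | 127047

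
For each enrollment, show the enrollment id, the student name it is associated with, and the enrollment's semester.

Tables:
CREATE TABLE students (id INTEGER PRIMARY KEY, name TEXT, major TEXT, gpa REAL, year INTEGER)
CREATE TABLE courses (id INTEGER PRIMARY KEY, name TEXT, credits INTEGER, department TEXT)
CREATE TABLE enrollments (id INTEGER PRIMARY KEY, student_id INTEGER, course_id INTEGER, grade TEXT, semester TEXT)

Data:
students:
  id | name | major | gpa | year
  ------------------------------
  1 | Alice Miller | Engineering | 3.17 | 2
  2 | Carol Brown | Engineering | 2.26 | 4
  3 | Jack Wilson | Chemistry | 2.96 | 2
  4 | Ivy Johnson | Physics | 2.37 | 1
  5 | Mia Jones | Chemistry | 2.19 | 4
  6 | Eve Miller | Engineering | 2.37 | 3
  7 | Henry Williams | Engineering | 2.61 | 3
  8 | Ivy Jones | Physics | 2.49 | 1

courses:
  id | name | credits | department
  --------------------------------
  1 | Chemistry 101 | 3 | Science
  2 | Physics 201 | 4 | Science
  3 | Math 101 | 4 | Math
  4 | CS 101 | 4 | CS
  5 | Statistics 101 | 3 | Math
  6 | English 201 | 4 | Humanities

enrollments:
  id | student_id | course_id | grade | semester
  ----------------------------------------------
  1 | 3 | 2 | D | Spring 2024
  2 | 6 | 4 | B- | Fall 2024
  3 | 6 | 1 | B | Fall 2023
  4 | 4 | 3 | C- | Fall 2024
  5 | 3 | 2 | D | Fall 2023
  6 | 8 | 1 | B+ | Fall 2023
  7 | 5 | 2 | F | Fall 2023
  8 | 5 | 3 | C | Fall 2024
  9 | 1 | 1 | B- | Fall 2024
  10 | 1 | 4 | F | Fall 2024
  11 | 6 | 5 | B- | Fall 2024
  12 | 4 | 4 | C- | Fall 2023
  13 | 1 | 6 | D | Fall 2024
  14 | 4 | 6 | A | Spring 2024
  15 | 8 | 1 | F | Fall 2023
SELECT c.id, p.name AS student, c.semester FROM enrollments c JOIN students p ON c.student_id = p.id

Execution result:
id | student | semester
1 | Jack Wilson | Spring 2024
2 | Eve Miller | Fall 2024
3 | Eve Miller | Fall 2023
4 | Ivy Johnson | Fall 2024
5 | Jack Wilson | Fall 2023
6 | Ivy Jones | Fall 2023
7 | Mia Jones | Fall 2023
8 | Mia Jones | Fall 2024
9 | Alice Miller | Fall 2024
10 | Alice Miller | Fall 2024
11 | Eve Miller | Fall 2024
12 | Ivy Johnson | Fall 2023
13 | Alice Miller | Fall 2024
14 | Ivy Johnson | Spring 2024
15 | Ivy Jones | Fall 2023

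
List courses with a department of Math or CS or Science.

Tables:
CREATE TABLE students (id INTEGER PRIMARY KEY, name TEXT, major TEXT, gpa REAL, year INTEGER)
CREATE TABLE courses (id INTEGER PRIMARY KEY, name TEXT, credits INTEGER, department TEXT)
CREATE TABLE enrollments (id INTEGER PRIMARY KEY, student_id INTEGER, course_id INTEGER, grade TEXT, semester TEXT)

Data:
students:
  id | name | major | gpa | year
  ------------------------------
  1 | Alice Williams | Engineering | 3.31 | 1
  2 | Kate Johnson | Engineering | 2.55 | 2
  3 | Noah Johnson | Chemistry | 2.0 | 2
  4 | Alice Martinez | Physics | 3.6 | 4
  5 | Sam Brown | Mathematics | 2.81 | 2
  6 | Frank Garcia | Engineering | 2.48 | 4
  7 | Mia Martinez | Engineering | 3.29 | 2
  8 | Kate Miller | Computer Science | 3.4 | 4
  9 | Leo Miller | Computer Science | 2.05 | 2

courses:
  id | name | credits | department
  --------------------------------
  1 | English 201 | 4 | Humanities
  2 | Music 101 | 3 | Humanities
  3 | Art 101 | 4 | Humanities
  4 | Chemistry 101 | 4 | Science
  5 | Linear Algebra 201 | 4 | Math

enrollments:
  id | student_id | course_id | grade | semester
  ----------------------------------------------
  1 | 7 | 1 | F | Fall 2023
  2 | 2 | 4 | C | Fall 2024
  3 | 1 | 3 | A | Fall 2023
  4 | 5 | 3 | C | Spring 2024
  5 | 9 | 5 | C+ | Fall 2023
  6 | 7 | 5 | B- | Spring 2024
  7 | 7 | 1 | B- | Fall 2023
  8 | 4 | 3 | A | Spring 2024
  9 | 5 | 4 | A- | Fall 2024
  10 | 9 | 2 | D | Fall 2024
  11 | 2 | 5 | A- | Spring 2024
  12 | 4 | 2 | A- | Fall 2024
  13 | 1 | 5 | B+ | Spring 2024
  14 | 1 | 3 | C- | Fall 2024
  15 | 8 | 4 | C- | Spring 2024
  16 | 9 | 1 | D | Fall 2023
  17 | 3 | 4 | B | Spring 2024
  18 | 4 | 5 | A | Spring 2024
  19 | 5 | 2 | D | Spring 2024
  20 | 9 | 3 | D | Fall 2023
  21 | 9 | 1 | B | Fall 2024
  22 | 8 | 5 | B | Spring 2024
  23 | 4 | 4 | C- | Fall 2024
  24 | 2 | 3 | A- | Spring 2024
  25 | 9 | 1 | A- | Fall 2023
SELECT name, department FROM courses WHERE department IN ('Math', 'CS', 'Science')

Execution result:
name | department
Chemistry 101 | Science
Linear Algebra 201 | Math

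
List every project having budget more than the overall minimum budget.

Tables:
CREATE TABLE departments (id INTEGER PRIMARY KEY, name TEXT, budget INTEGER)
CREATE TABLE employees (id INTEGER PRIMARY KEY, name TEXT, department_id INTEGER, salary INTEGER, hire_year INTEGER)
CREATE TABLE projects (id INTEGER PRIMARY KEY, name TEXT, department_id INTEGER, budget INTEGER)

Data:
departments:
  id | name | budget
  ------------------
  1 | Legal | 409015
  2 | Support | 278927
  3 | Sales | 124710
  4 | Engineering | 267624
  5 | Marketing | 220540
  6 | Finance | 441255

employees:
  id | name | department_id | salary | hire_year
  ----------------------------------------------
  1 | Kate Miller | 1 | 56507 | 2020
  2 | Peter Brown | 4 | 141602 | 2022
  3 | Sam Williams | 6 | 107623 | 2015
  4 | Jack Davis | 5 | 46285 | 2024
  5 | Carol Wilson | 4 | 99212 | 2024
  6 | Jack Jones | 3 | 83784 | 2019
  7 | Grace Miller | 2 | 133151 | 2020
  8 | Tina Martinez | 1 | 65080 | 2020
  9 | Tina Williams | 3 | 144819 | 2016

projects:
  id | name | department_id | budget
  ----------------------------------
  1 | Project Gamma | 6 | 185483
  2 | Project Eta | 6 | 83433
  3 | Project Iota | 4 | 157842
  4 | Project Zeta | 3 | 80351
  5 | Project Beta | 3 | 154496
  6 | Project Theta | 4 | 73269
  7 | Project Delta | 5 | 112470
SELECT name, budget FROM projects WHERE budget > (SELECT MIN(budget) FROM projects)

Execution result:
name | budget
Project Gamma | 185483
Project Eta | 83433
Project Iota | 157842
Project Zeta | 80351
Project Beta | 154496
Project Delta | 112470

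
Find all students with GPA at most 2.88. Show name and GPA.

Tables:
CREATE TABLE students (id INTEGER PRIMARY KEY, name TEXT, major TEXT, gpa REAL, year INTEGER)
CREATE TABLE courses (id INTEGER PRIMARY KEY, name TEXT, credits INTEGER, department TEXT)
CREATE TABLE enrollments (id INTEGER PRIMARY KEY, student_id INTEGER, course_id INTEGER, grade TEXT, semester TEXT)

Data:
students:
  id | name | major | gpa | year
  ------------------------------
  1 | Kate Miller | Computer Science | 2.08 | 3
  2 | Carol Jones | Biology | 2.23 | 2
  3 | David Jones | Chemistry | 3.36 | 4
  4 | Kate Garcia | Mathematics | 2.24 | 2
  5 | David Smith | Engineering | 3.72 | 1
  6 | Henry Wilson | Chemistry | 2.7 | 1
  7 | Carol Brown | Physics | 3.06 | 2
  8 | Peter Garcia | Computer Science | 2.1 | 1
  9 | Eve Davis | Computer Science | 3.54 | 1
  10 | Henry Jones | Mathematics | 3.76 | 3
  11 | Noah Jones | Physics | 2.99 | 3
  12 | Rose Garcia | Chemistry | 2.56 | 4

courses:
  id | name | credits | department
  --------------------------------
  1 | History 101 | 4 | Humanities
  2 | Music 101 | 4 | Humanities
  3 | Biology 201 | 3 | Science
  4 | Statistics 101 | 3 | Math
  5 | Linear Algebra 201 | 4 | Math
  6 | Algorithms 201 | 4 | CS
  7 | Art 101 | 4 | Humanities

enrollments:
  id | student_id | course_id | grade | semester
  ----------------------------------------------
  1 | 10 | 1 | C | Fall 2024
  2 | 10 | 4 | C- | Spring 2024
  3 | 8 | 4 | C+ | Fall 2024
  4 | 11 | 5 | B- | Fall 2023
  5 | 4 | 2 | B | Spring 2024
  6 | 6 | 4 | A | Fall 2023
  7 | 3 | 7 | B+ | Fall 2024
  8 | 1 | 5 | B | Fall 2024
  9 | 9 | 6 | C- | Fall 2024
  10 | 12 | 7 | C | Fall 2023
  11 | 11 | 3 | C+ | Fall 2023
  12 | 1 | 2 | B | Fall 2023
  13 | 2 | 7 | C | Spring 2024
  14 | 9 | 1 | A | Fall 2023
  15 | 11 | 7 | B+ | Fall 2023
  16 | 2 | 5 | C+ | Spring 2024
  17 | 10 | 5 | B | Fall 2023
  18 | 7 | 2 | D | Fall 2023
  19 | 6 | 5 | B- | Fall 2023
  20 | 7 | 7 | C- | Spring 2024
SELECT name, gpa FROM students WHERE gpa <= 2.88

Execution result:
name | gpa
Kate Miller | 2.08
Carol Jones | 2.23
Kate Garcia | 2.24
Henry Wilson | 2.70
Peter Garcia | 2.10
Rose Garcia | 2.56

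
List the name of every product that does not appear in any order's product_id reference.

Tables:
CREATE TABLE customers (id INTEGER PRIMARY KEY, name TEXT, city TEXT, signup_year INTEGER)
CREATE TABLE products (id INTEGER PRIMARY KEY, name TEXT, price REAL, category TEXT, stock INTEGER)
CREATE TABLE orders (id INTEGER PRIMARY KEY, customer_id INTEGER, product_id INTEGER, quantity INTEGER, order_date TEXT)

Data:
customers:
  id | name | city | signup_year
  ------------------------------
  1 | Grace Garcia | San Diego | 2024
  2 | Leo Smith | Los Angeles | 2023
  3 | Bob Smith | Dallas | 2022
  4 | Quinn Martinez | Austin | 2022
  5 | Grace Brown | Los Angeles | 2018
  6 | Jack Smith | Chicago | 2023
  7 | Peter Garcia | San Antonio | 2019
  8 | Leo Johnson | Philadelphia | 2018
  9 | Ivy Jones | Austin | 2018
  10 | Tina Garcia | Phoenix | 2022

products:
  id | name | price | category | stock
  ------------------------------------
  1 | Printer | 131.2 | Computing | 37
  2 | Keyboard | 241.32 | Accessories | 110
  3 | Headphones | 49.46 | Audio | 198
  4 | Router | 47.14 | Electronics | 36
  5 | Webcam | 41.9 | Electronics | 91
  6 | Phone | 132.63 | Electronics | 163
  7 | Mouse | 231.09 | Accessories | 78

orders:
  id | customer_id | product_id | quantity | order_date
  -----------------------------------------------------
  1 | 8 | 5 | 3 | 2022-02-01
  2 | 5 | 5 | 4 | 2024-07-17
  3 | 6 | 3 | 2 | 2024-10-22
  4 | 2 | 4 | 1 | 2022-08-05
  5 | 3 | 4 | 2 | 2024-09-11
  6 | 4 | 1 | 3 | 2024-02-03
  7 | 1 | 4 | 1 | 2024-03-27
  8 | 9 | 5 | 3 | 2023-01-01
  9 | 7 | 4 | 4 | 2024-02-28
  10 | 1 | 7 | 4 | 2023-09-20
SELECT p.name FROM products p LEFT JOIN orders c ON c.product_id = p.id WHERE c.id IS NULL

Execution result:
name
Keyboard
Phone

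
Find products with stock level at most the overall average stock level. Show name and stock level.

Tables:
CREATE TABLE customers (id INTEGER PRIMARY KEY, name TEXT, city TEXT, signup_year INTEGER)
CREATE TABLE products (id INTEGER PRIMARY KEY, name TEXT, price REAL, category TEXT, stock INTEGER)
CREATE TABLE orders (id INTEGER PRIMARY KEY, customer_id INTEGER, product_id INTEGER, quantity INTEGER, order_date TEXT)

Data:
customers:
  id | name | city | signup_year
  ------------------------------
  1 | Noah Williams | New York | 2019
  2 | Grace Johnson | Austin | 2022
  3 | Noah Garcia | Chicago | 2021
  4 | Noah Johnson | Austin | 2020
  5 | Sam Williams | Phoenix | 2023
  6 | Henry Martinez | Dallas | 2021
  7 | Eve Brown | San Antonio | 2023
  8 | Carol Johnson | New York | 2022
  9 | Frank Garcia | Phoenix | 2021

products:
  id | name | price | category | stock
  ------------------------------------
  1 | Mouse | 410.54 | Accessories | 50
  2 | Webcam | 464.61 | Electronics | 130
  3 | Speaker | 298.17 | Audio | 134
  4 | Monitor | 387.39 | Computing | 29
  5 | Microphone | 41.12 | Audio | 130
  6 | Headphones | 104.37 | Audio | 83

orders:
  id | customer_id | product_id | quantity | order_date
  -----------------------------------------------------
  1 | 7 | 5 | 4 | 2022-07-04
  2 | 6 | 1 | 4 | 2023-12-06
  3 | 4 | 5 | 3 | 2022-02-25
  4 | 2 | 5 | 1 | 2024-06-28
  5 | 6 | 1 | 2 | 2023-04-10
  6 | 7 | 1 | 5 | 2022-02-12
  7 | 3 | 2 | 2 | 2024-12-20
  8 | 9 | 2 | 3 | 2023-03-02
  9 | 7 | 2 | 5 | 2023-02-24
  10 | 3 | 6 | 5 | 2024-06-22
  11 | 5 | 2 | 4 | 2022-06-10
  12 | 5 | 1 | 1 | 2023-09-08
SELECT name, stock FROM products WHERE stock <= (SELECT AVG(stock) FROM products)

Execution result:
name | stock
Mouse | 50
Monitor | 29
Headphones | 83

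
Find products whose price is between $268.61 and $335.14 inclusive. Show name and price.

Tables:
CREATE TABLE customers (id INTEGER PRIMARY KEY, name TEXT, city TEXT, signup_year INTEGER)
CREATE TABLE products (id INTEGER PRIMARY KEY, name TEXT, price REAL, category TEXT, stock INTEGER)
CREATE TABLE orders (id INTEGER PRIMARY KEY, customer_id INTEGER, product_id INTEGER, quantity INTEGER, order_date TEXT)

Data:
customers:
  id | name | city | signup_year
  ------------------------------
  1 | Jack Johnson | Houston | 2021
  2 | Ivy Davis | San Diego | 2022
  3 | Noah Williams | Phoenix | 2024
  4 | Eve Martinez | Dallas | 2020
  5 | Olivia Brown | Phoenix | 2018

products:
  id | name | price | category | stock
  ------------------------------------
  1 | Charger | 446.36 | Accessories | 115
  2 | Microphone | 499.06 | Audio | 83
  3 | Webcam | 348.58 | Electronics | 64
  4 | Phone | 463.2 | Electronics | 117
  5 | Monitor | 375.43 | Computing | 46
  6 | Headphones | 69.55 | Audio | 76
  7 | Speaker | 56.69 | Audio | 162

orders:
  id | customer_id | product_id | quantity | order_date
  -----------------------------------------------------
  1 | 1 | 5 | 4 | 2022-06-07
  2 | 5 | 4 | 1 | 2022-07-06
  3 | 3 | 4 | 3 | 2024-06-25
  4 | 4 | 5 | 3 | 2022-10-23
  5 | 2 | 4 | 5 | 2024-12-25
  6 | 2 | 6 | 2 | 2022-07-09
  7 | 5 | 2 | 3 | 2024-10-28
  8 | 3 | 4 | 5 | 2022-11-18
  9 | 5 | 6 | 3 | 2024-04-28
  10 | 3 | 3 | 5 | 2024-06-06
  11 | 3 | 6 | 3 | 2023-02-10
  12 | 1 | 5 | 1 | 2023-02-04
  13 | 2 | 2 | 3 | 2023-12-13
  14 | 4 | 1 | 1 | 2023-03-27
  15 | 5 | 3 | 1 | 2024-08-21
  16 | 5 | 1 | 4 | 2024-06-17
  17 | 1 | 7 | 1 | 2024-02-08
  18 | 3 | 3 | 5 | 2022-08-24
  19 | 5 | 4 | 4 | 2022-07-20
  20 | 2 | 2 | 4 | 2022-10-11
SELECT name, price FROM products WHERE price BETWEEN 268.61 AND 335.14

Execution result:
(no rows)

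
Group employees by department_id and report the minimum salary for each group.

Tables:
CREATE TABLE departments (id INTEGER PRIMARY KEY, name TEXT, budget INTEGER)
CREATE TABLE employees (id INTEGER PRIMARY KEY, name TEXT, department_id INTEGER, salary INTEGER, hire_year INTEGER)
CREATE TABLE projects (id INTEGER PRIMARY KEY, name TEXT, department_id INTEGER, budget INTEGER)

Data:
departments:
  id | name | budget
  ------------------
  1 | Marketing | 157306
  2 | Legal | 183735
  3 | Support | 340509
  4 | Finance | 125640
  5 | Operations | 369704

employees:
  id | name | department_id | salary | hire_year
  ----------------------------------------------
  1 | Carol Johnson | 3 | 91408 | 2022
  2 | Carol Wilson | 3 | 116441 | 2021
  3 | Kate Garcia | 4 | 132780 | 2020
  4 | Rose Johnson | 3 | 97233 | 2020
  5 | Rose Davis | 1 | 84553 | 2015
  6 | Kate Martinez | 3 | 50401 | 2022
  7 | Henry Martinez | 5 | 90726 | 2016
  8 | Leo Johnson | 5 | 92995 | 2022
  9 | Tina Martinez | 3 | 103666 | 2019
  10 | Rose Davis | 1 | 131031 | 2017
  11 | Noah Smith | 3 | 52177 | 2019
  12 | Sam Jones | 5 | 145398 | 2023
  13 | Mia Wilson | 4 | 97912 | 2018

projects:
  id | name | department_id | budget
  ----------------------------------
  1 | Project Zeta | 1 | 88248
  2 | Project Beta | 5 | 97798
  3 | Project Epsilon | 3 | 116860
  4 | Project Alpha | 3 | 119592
SELECT department_id, MIN(salary) AS min_salary FROM employees GROUP BY department_id

Execution result:
department_id | min_salary
1 | 84553
3 | 50401
4 | 97912
5 | 90726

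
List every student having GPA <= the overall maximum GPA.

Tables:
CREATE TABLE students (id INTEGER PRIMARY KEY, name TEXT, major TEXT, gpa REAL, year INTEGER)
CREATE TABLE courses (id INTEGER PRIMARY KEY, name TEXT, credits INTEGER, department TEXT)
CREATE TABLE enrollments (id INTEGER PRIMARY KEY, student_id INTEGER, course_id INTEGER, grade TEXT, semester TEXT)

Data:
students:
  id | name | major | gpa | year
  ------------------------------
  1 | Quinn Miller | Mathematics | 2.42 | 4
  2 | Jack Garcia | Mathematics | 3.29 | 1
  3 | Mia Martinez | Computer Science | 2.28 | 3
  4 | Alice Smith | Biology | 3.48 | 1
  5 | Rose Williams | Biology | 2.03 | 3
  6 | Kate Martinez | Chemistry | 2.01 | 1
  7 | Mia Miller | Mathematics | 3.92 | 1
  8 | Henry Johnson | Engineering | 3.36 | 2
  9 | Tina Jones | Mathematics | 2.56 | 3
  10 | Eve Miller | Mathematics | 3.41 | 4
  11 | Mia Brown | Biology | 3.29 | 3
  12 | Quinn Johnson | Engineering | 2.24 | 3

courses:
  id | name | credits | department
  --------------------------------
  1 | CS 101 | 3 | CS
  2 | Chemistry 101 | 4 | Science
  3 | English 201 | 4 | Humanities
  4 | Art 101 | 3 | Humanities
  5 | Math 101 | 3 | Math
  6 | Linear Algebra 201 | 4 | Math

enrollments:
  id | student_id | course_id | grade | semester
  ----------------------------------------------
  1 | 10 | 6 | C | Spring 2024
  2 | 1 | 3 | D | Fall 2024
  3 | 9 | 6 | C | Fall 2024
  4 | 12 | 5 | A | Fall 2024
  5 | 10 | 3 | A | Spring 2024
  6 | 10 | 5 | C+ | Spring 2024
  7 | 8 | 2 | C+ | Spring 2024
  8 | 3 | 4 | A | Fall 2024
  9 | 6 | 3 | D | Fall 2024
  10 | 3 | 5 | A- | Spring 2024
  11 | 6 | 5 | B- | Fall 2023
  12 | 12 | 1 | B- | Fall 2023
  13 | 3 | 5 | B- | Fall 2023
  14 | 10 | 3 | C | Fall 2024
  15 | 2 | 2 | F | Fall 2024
SELECT name, gpa FROM students WHERE gpa <= (SELECT MAX(gpa) FROM students)

Execution result:
name | gpa
Quinn Miller | 2.42
Jack Garcia | 3.29
Mia Martinez | 2.28
Alice Smith | 3.48
Rose Williams | 2.03
Kate Martinez | 2.01
Mia Miller | 3.92
Henry Johnson | 3.36
Tina Jones | 2.56
Eve Miller | 3.41
Mia Brown | 3.29
Quinn Johnson | 2.24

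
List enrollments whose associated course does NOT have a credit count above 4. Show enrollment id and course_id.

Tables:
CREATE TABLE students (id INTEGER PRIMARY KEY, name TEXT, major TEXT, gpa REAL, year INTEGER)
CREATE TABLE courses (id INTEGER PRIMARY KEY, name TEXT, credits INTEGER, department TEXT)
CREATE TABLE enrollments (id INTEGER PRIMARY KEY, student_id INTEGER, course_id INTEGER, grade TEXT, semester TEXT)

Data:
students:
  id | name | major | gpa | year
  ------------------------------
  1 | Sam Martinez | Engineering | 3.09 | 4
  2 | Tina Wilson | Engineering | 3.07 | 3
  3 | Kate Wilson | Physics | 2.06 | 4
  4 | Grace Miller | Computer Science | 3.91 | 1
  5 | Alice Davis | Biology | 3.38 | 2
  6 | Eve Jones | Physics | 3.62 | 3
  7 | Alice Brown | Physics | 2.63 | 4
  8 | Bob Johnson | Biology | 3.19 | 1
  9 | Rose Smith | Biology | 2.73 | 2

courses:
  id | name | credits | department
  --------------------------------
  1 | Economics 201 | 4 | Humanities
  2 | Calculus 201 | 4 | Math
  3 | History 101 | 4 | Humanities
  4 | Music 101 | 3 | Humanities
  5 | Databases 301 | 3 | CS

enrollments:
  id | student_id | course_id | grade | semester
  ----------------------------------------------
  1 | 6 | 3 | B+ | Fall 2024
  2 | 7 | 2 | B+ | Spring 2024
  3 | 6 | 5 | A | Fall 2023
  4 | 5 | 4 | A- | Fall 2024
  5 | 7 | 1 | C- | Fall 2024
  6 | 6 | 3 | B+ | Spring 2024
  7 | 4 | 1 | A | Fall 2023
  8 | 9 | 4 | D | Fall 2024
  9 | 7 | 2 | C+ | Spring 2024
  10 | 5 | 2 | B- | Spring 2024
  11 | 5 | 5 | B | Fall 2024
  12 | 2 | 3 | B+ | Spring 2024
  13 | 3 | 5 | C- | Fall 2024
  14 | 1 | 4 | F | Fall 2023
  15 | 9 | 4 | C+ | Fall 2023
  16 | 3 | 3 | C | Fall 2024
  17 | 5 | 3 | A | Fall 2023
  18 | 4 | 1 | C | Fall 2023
SELECT id, course_id FROM enrollments WHERE course_id NOT IN (SELECT id FROM courses WHERE credits > 4)

Execution result:
id | course_id
1 | 3
2 | 2
3 | 5
4 | 4
5 | 1
6 | 3
7 | 1
8 | 4
9 | 2
10 | 2
11 | 5
12 | 3
13 | 5
14 | 4
15 | 4
16 | 3
17 | 3
18 | 1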